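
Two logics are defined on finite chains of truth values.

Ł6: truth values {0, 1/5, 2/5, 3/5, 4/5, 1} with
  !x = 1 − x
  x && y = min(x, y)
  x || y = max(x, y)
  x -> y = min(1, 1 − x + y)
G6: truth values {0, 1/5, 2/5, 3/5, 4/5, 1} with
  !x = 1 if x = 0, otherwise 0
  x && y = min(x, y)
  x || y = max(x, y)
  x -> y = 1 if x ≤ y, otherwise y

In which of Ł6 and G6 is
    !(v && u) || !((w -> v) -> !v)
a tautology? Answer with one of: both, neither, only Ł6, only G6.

only G6

In Ł6: at u = 1/5, v = 1/5, w = 0 the value is 4/5 — not a tautology.
In G6: every assignment gives 1 — tautology.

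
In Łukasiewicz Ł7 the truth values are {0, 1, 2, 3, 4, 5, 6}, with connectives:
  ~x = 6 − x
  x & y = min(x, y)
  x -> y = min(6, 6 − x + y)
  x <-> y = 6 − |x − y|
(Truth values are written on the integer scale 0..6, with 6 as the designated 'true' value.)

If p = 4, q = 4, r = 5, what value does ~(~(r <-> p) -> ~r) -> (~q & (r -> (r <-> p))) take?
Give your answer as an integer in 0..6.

r <-> p = 5 <-> 4 = 5
~(r <-> p) = ~5 = 1
~r = ~5 = 1
~(r <-> p) -> ~r = 1 -> 1 = 6
~(~(r <-> p) -> ~r) = ~6 = 0
~q = ~4 = 2
r <-> p = 5 <-> 4 = 5
r -> (r <-> p) = 5 -> 5 = 6
~q & (r -> (r <-> p)) = 2 & 6 = 2
~(~(r <-> p) -> ~r) -> (~q & (r -> (r <-> p))) = 0 -> 2 = 6

6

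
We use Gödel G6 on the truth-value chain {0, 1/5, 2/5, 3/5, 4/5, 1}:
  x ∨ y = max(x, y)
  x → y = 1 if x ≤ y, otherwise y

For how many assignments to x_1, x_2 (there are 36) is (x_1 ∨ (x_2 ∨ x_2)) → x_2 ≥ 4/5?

22

value 1: 21 assignments (counts)
value 4/5: 1 assignment (counts)
value 3/5: 2 assignments
value 2/5: 3 assignments
value 1/5: 4 assignments
value 0: 5 assignments
So 22 of the 36 assignments meet the threshold.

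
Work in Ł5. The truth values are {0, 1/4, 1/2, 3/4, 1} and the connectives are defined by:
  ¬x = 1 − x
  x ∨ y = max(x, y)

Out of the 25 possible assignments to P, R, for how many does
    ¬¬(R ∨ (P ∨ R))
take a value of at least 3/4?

value 1: 9 assignments (counts)
value 3/4: 7 assignments (counts)
value 1/2: 5 assignments
value 1/4: 3 assignments
value 0: 1 assignment
So 16 of the 25 assignments meet the threshold.

16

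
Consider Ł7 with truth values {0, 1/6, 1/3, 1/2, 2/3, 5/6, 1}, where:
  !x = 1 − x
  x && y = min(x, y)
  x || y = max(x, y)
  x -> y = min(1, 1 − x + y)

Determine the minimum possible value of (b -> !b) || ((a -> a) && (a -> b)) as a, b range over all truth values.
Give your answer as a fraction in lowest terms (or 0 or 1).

Take a = 1, b = 2/3:
!b = !2/3 = 1/3
b -> !b = 2/3 -> 1/3 = 2/3
a -> a = 1 -> 1 = 1
a -> b = 1 -> 2/3 = 2/3
(a -> a) && (a -> b) = 1 && 2/3 = 2/3
(b -> !b) || ((a -> a) && (a -> b)) = 2/3 || 2/3 = 2/3
No assignment yields a value below 2/3, so this is the minimum.

2/3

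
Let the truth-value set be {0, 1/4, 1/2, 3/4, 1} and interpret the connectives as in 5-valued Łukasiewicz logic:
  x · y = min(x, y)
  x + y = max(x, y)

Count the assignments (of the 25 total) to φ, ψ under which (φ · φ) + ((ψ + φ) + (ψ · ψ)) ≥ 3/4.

value 1: 9 assignments (counts)
value 3/4: 7 assignments (counts)
value 1/2: 5 assignments
value 1/4: 3 assignments
value 0: 1 assignment
So 16 of the 25 assignments meet the threshold.

16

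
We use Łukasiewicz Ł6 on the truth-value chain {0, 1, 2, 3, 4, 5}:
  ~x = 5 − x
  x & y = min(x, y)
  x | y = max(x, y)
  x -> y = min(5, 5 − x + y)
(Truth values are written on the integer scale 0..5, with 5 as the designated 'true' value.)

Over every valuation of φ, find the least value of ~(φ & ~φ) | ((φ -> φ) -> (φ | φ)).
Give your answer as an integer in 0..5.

Take φ = 2:
~φ = ~2 = 3
φ & ~φ = 2 & 3 = 2
~(φ & ~φ) = ~2 = 3
φ -> φ = 2 -> 2 = 5
φ | φ = 2 | 2 = 2
(φ -> φ) -> (φ | φ) = 5 -> 2 = 2
~(φ & ~φ) | ((φ -> φ) -> (φ | φ)) = 3 | 2 = 3
No assignment yields a value below 3, so this is the minimum.

3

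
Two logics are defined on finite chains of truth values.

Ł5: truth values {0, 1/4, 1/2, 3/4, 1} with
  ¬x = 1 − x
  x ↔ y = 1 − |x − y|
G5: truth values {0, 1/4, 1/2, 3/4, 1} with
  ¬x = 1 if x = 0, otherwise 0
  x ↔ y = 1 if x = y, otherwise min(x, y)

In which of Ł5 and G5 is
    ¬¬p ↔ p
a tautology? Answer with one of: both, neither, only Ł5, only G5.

In Ł5: every assignment gives 1 — tautology.
In G5: at p = 1/4 the value is 1/4 — not a tautology.

only Ł5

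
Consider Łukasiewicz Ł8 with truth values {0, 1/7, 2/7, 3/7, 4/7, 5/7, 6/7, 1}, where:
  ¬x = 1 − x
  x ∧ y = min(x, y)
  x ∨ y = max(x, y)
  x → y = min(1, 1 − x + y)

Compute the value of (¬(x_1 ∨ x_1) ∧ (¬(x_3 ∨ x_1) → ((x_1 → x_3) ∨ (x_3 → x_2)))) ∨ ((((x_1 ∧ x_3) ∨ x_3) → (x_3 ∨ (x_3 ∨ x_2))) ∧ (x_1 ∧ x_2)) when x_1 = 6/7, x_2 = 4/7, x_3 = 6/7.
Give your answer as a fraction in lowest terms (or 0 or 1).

x_1 ∨ x_1 = 6/7 ∨ 6/7 = 6/7
¬(x_1 ∨ x_1) = ¬6/7 = 1/7
x_3 ∨ x_1 = 6/7 ∨ 6/7 = 6/7
¬(x_3 ∨ x_1) = ¬6/7 = 1/7
x_1 → x_3 = 6/7 → 6/7 = 1
x_3 → x_2 = 6/7 → 4/7 = 5/7
(x_1 → x_3) ∨ (x_3 → x_2) = 1 ∨ 5/7 = 1
¬(x_3 ∨ x_1) → ((x_1 → x_3) ∨ (x_3 → x_2)) = 1/7 → 1 = 1
¬(x_1 ∨ x_1) ∧ (¬(x_3 ∨ x_1) → ((x_1 → x_3) ∨ (x_3 → x_2))) = 1/7 ∧ 1 = 1/7
x_1 ∧ x_3 = 6/7 ∧ 6/7 = 6/7
(x_1 ∧ x_3) ∨ x_3 = 6/7 ∨ 6/7 = 6/7
x_3 ∨ x_2 = 6/7 ∨ 4/7 = 6/7
x_3 ∨ (x_3 ∨ x_2) = 6/7 ∨ 6/7 = 6/7
((x_1 ∧ x_3) ∨ x_3) → (x_3 ∨ (x_3 ∨ x_2)) = 6/7 → 6/7 = 1
x_1 ∧ x_2 = 6/7 ∧ 4/7 = 4/7
(((x_1 ∧ x_3) ∨ x_3) → (x_3 ∨ (x_3 ∨ x_2))) ∧ (x_1 ∧ x_2) = 1 ∧ 4/7 = 4/7
(¬(x_1 ∨ x_1) ∧ (¬(x_3 ∨ x_1) → ((x_1 → x_3) ∨ (x_3 → x_2)))) ∨ ((((x_1 ∧ x_3) ∨ x_3) → (x_3 ∨ (x_3 ∨ x_2))) ∧ (x_1 ∧ x_2)) = 1/7 ∨ 4/7 = 4/7

4/7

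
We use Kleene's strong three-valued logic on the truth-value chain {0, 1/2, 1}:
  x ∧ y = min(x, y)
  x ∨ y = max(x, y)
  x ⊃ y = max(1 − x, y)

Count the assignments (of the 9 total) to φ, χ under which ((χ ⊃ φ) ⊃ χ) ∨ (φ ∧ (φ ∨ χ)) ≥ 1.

5

φ = 0, χ = 0 ↦ 0  <
φ = 0, χ = 1/2 ↦ 1/2  <
φ = 0, χ = 1 ↦ 1  ≥
φ = 1/2, χ = 0 ↦ 1/2  <
φ = 1/2, χ = 1/2 ↦ 1/2  <
φ = 1/2, χ = 1 ↦ 1  ≥
φ = 1, χ = 0 ↦ 1  ≥
φ = 1, χ = 1/2 ↦ 1  ≥
φ = 1, χ = 1 ↦ 1  ≥
So 5 of the 9 assignments meet the threshold.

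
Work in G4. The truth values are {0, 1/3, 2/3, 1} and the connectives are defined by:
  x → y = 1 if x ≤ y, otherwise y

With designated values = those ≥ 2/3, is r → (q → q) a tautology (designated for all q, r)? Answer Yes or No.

Yes

q = 0, r = 0 ↦ 1
q = 0, r = 1/3 ↦ 1
q = 0, r = 2/3 ↦ 1
q = 0, r = 1 ↦ 1
q = 1/3, r = 0 ↦ 1
q = 1/3, r = 1/3 ↦ 1
q = 1/3, r = 2/3 ↦ 1
q = 1/3, r = 1 ↦ 1
q = 2/3, r = 0 ↦ 1
q = 2/3, r = 1/3 ↦ 1
q = 2/3, r = 2/3 ↦ 1
q = 2/3, r = 1 ↦ 1
q = 1, r = 0 ↦ 1
q = 1, r = 1/3 ↦ 1
q = 1, r = 2/3 ↦ 1
q = 1, r = 1 ↦ 1
Every assignment gives a value ≥ 2/3.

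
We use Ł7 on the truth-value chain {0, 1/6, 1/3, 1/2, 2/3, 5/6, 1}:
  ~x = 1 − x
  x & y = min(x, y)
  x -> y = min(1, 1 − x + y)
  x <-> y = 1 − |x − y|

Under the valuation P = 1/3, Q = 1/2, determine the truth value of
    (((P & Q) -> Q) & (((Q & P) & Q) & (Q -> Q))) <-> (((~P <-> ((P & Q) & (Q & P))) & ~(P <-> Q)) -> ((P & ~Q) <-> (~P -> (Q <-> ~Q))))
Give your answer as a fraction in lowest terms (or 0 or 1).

1/3

P & Q = 1/3 & 1/2 = 1/3
(P & Q) -> Q = 1/3 -> 1/2 = 1
Q & P = 1/2 & 1/3 = 1/3
(Q & P) & Q = 1/3 & 1/2 = 1/3
Q -> Q = 1/2 -> 1/2 = 1
((Q & P) & Q) & (Q -> Q) = 1/3 & 1 = 1/3
((P & Q) -> Q) & (((Q & P) & Q) & (Q -> Q)) = 1 & 1/3 = 1/3
~P = ~1/3 = 2/3
P & Q = 1/3 & 1/2 = 1/3
Q & P = 1/2 & 1/3 = 1/3
(P & Q) & (Q & P) = 1/3 & 1/3 = 1/3
~P <-> ((P & Q) & (Q & P)) = 2/3 <-> 1/3 = 2/3
P <-> Q = 1/3 <-> 1/2 = 5/6
~(P <-> Q) = ~5/6 = 1/6
(~P <-> ((P & Q) & (Q & P))) & ~(P <-> Q) = 2/3 & 1/6 = 1/6
~Q = ~1/2 = 1/2
P & ~Q = 1/3 & 1/2 = 1/3
~P = ~1/3 = 2/3
~Q = ~1/2 = 1/2
Q <-> ~Q = 1/2 <-> 1/2 = 1
~P -> (Q <-> ~Q) = 2/3 -> 1 = 1
(P & ~Q) <-> (~P -> (Q <-> ~Q)) = 1/3 <-> 1 = 1/3
((~P <-> ((P & Q) & (Q & P))) & ~(P <-> Q)) -> ((P & ~Q) <-> (~P -> (Q <-> ~Q))) = 1/6 -> 1/3 = 1
(((P & Q) -> Q) & (((Q & P) & Q) & (Q -> Q))) <-> (((~P <-> ((P & Q) & (Q & P))) & ~(P <-> Q)) -> ((P & ~Q) <-> (~P -> (Q <-> ~Q)))) = 1/3 <-> 1 = 1/3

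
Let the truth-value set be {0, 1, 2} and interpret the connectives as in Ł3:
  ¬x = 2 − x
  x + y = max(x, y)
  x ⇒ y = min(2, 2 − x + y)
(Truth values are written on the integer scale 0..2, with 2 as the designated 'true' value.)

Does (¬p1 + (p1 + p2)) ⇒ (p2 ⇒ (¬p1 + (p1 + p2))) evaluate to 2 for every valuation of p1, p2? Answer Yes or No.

p1 = 0, p2 = 0 ↦ 2
p1 = 0, p2 = 1 ↦ 2
p1 = 0, p2 = 2 ↦ 2
p1 = 1, p2 = 0 ↦ 2
p1 = 1, p2 = 1 ↦ 2
p1 = 1, p2 = 2 ↦ 2
p1 = 2, p2 = 0 ↦ 2
p1 = 2, p2 = 1 ↦ 2
p1 = 2, p2 = 2 ↦ 2
Every assignment gives a value ≥ 2.

Yes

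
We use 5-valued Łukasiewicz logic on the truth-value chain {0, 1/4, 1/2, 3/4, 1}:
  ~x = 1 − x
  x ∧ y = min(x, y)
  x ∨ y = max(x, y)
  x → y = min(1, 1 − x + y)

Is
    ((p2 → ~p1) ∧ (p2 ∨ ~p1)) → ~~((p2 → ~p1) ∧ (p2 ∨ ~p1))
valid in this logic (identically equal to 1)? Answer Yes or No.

Yes

At p1 = 3/4, p2 = 3/4, for instance:
~p1 = ~3/4 = 1/4
p2 → ~p1 = 3/4 → 1/4 = 1/2
~p1 = ~3/4 = 1/4
p2 ∨ ~p1 = 3/4 ∨ 1/4 = 3/4
(p2 → ~p1) ∧ (p2 ∨ ~p1) = 1/2 ∧ 3/4 = 1/2
~((p2 → ~p1) ∧ (p2 ∨ ~p1)) = ~1/2 = 1/2
~~((p2 → ~p1) ∧ (p2 ∨ ~p1)) = ~1/2 = 1/2
((p2 → ~p1) ∧ (p2 ∨ ~p1)) → ~~((p2 → ~p1) ∧ (p2 ∨ ~p1)) = 1/2 → 1/2 = 1
and checking the remaining 24 assignments likewise gives ≥ 1 in every case.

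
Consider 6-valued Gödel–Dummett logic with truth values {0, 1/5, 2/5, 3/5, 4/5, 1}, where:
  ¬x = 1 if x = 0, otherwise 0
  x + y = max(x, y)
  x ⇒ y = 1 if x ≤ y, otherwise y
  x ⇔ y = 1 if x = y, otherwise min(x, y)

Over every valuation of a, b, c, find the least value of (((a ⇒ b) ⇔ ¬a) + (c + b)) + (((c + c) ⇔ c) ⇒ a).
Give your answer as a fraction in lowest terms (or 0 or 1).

Take a = 1/5, b = 1/5, c = 0:
a ⇒ b = 1/5 ⇒ 1/5 = 1
¬a = ¬1/5 = 0
(a ⇒ b) ⇔ ¬a = 1 ⇔ 0 = 0
c + b = 0 + 1/5 = 1/5
((a ⇒ b) ⇔ ¬a) + (c + b) = 0 + 1/5 = 1/5
c + c = 0 + 0 = 0
(c + c) ⇔ c = 0 ⇔ 0 = 1
((c + c) ⇔ c) ⇒ a = 1 ⇒ 1/5 = 1/5
(((a ⇒ b) ⇔ ¬a) + (c + b)) + (((c + c) ⇔ c) ⇒ a) = 1/5 + 1/5 = 1/5
No assignment yields a value below 1/5, so this is the minimum.

1/5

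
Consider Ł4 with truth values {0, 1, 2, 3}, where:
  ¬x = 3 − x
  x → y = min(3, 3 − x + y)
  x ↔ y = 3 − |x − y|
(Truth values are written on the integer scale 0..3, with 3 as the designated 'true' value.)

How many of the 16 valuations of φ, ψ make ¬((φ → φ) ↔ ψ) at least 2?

8

φ = 0, ψ = 0 ↦ 3  ≥
φ = 0, ψ = 1 ↦ 2  ≥
φ = 0, ψ = 2 ↦ 1  <
φ = 0, ψ = 3 ↦ 0  <
φ = 1, ψ = 0 ↦ 3  ≥
φ = 1, ψ = 1 ↦ 2  ≥
φ = 1, ψ = 2 ↦ 1  <
φ = 1, ψ = 3 ↦ 0  <
φ = 2, ψ = 0 ↦ 3  ≥
φ = 2, ψ = 1 ↦ 2  ≥
φ = 2, ψ = 2 ↦ 1  <
φ = 2, ψ = 3 ↦ 0  <
φ = 3, ψ = 0 ↦ 3  ≥
φ = 3, ψ = 1 ↦ 2  ≥
φ = 3, ψ = 2 ↦ 1  <
φ = 3, ψ = 3 ↦ 0  <
So 8 of the 16 assignments meet the threshold.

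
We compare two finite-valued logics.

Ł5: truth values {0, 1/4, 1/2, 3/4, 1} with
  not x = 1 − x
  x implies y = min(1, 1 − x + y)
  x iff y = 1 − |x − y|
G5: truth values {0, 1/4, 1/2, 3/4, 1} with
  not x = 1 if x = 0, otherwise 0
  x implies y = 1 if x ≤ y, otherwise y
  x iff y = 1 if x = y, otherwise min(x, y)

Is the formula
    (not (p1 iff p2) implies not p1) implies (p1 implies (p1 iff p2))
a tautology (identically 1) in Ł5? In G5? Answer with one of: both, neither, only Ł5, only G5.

In Ł5: every assignment gives 1 — tautology.
In G5: at p1 = 1/2, p2 = 1/4 the value is 1/4 — not a tautology.

only Ł5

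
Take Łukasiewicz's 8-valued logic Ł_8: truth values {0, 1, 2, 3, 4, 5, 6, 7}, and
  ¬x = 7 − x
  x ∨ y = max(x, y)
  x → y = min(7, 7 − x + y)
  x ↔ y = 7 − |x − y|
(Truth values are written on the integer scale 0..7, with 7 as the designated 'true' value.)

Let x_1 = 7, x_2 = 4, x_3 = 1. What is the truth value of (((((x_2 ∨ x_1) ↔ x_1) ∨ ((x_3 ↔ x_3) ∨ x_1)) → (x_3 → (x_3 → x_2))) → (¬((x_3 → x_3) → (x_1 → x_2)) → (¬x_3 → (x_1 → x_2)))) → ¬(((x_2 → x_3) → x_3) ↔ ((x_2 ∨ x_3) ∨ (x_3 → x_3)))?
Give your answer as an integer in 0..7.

3

x_2 ∨ x_1 = 4 ∨ 7 = 7
(x_2 ∨ x_1) ↔ x_1 = 7 ↔ 7 = 7
x_3 ↔ x_3 = 1 ↔ 1 = 7
(x_3 ↔ x_3) ∨ x_1 = 7 ∨ 7 = 7
((x_2 ∨ x_1) ↔ x_1) ∨ ((x_3 ↔ x_3) ∨ x_1) = 7 ∨ 7 = 7
x_3 → x_2 = 1 → 4 = 7
x_3 → (x_3 → x_2) = 1 → 7 = 7
(((x_2 ∨ x_1) ↔ x_1) ∨ ((x_3 ↔ x_3) ∨ x_1)) → (x_3 → (x_3 → x_2)) = 7 → 7 = 7
x_3 → x_3 = 1 → 1 = 7
x_1 → x_2 = 7 → 4 = 4
(x_3 → x_3) → (x_1 → x_2) = 7 → 4 = 4
¬((x_3 → x_3) → (x_1 → x_2)) = ¬4 = 3
¬x_3 = ¬1 = 6
x_1 → x_2 = 7 → 4 = 4
¬x_3 → (x_1 → x_2) = 6 → 4 = 5
¬((x_3 → x_3) → (x_1 → x_2)) → (¬x_3 → (x_1 → x_2)) = 3 → 5 = 7
((((x_2 ∨ x_1) ↔ x_1) ∨ ((x_3 ↔ x_3) ∨ x_1)) → (x_3 → (x_3 → x_2))) → (¬((x_3 → x_3) → (x_1 → x_2)) → (¬x_3 → (x_1 → x_2))) = 7 → 7 = 7
x_2 → x_3 = 4 → 1 = 4
(x_2 → x_3) → x_3 = 4 → 1 = 4
x_2 ∨ x_3 = 4 ∨ 1 = 4
x_3 → x_3 = 1 → 1 = 7
(x_2 ∨ x_3) ∨ (x_3 → x_3) = 4 ∨ 7 = 7
((x_2 → x_3) → x_3) ↔ ((x_2 ∨ x_3) ∨ (x_3 → x_3)) = 4 ↔ 7 = 4
¬(((x_2 → x_3) → x_3) ↔ ((x_2 ∨ x_3) ∨ (x_3 → x_3))) = ¬4 = 3
(((((x_2 ∨ x_1) ↔ x_1) ∨ ((x_3 ↔ x_3) ∨ x_1)) → (x_3 → (x_3 → x_2))) → (¬((x_3 → x_3) → (x_1 → x_2)) → (¬x_3 → (x_1 → x_2)))) → ¬(((x_2 → x_3) → x_3) ↔ ((x_2 ∨ x_3) ∨ (x_3 → x_3))) = 7 → 3 = 3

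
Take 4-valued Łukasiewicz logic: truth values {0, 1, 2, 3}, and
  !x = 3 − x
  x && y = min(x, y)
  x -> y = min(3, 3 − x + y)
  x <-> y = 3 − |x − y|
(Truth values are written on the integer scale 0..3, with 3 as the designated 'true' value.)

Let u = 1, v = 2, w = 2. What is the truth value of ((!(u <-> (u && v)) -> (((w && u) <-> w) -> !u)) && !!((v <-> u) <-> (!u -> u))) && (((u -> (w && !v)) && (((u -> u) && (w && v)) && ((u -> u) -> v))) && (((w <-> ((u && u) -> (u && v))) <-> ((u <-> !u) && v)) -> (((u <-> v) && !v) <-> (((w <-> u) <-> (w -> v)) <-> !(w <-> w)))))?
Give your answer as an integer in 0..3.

u && v = 1 && 2 = 1
u <-> (u && v) = 1 <-> 1 = 3
!(u <-> (u && v)) = !3 = 0
w && u = 2 && 1 = 1
(w && u) <-> w = 1 <-> 2 = 2
!u = !1 = 2
((w && u) <-> w) -> !u = 2 -> 2 = 3
!(u <-> (u && v)) -> (((w && u) <-> w) -> !u) = 0 -> 3 = 3
v <-> u = 2 <-> 1 = 2
!u = !1 = 2
!u -> u = 2 -> 1 = 2
(v <-> u) <-> (!u -> u) = 2 <-> 2 = 3
!((v <-> u) <-> (!u -> u)) = !3 = 0
!!((v <-> u) <-> (!u -> u)) = !0 = 3
(!(u <-> (u && v)) -> (((w && u) <-> w) -> !u)) && !!((v <-> u) <-> (!u -> u)) = 3 && 3 = 3
!v = !2 = 1
w && !v = 2 && 1 = 1
u -> (w && !v) = 1 -> 1 = 3
u -> u = 1 -> 1 = 3
w && v = 2 && 2 = 2
(u -> u) && (w && v) = 3 && 2 = 2
u -> u = 1 -> 1 = 3
(u -> u) -> v = 3 -> 2 = 2
((u -> u) && (w && v)) && ((u -> u) -> v) = 2 && 2 = 2
(u -> (w && !v)) && (((u -> u) && (w && v)) && ((u -> u) -> v)) = 3 && 2 = 2
u && u = 1 && 1 = 1
u && v = 1 && 2 = 1
(u && u) -> (u && v) = 1 -> 1 = 3
w <-> ((u && u) -> (u && v)) = 2 <-> 3 = 2
!u = !1 = 2
u <-> !u = 1 <-> 2 = 2
(u <-> !u) && v = 2 && 2 = 2
(w <-> ((u && u) -> (u && v))) <-> ((u <-> !u) && v) = 2 <-> 2 = 3
u <-> v = 1 <-> 2 = 2
!v = !2 = 1
(u <-> v) && !v = 2 && 1 = 1
w <-> u = 2 <-> 1 = 2
w -> v = 2 -> 2 = 3
(w <-> u) <-> (w -> v) = 2 <-> 3 = 2
w <-> w = 2 <-> 2 = 3
!(w <-> w) = !3 = 0
((w <-> u) <-> (w -> v)) <-> !(w <-> w) = 2 <-> 0 = 1
((u <-> v) && !v) <-> (((w <-> u) <-> (w -> v)) <-> !(w <-> w)) = 1 <-> 1 = 3
((w <-> ((u && u) -> (u && v))) <-> ((u <-> !u) && v)) -> (((u <-> v) && !v) <-> (((w <-> u) <-> (w -> v)) <-> !(w <-> w))) = 3 -> 3 = 3
((u -> (w && !v)) && (((u -> u) && (w && v)) && ((u -> u) -> v))) && (((w <-> ((u && u) -> (u && v))) <-> ((u <-> !u) && v)) -> (((u <-> v) && !v) <-> (((w <-> u) <-> (w -> v)) <-> !(w <-> w)))) = 2 && 3 = 2
((!(u <-> (u && v)) -> (((w && u) <-> w) -> !u)) && !!((v <-> u) <-> (!u -> u))) && (((u -> (w && !v)) && (((u -> u) && (w && v)) && ((u -> u) -> v))) && (((w <-> ((u && u) -> (u && v))) <-> ((u <-> !u) && v)) -> (((u <-> v) && !v) <-> (((w <-> u) <-> (w -> v)) <-> !(w <-> w))))) = 3 && 2 = 2

2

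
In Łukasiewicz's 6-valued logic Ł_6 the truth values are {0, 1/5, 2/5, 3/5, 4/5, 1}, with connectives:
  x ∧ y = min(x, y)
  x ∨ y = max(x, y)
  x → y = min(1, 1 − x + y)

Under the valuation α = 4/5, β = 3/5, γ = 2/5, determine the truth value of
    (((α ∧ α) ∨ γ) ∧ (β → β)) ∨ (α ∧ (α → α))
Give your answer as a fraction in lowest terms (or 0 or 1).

4/5

α ∧ α = 4/5 ∧ 4/5 = 4/5
(α ∧ α) ∨ γ = 4/5 ∨ 2/5 = 4/5
β → β = 3/5 → 3/5 = 1
((α ∧ α) ∨ γ) ∧ (β → β) = 4/5 ∧ 1 = 4/5
α → α = 4/5 → 4/5 = 1
α ∧ (α → α) = 4/5 ∧ 1 = 4/5
(((α ∧ α) ∨ γ) ∧ (β → β)) ∨ (α ∧ (α → α)) = 4/5 ∨ 4/5 = 4/5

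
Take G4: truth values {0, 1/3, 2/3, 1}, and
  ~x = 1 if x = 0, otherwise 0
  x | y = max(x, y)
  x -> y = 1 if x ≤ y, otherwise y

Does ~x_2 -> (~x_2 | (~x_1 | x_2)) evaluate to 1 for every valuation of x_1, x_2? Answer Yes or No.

x_1 = 0, x_2 = 0 ↦ 1
x_1 = 0, x_2 = 1/3 ↦ 1
x_1 = 0, x_2 = 2/3 ↦ 1
x_1 = 0, x_2 = 1 ↦ 1
x_1 = 1/3, x_2 = 0 ↦ 1
x_1 = 1/3, x_2 = 1/3 ↦ 1
x_1 = 1/3, x_2 = 2/3 ↦ 1
x_1 = 1/3, x_2 = 1 ↦ 1
x_1 = 2/3, x_2 = 0 ↦ 1
x_1 = 2/3, x_2 = 1/3 ↦ 1
x_1 = 2/3, x_2 = 2/3 ↦ 1
x_1 = 2/3, x_2 = 1 ↦ 1
x_1 = 1, x_2 = 0 ↦ 1
x_1 = 1, x_2 = 1/3 ↦ 1
x_1 = 1, x_2 = 2/3 ↦ 1
x_1 = 1, x_2 = 1 ↦ 1
Every assignment gives a value ≥ 1.

Yes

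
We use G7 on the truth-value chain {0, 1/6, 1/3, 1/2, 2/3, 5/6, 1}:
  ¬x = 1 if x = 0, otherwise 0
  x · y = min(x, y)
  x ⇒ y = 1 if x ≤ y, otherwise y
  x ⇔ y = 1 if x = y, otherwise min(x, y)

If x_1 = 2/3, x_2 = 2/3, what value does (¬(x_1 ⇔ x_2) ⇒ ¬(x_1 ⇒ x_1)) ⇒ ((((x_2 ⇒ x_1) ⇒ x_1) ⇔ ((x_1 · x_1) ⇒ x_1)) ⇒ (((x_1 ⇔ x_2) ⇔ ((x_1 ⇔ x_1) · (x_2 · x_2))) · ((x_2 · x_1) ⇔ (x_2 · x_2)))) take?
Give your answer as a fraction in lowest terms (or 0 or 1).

x_1 ⇔ x_2 = 2/3 ⇔ 2/3 = 1
¬(x_1 ⇔ x_2) = ¬1 = 0
x_1 ⇒ x_1 = 2/3 ⇒ 2/3 = 1
¬(x_1 ⇒ x_1) = ¬1 = 0
¬(x_1 ⇔ x_2) ⇒ ¬(x_1 ⇒ x_1) = 0 ⇒ 0 = 1
x_2 ⇒ x_1 = 2/3 ⇒ 2/3 = 1
(x_2 ⇒ x_1) ⇒ x_1 = 1 ⇒ 2/3 = 2/3
x_1 · x_1 = 2/3 · 2/3 = 2/3
(x_1 · x_1) ⇒ x_1 = 2/3 ⇒ 2/3 = 1
((x_2 ⇒ x_1) ⇒ x_1) ⇔ ((x_1 · x_1) ⇒ x_1) = 2/3 ⇔ 1 = 2/3
x_1 ⇔ x_2 = 2/3 ⇔ 2/3 = 1
x_1 ⇔ x_1 = 2/3 ⇔ 2/3 = 1
x_2 · x_2 = 2/3 · 2/3 = 2/3
(x_1 ⇔ x_1) · (x_2 · x_2) = 1 · 2/3 = 2/3
(x_1 ⇔ x_2) ⇔ ((x_1 ⇔ x_1) · (x_2 · x_2)) = 1 ⇔ 2/3 = 2/3
x_2 · x_1 = 2/3 · 2/3 = 2/3
x_2 · x_2 = 2/3 · 2/3 = 2/3
(x_2 · x_1) ⇔ (x_2 · x_2) = 2/3 ⇔ 2/3 = 1
((x_1 ⇔ x_2) ⇔ ((x_1 ⇔ x_1) · (x_2 · x_2))) · ((x_2 · x_1) ⇔ (x_2 · x_2)) = 2/3 · 1 = 2/3
(((x_2 ⇒ x_1) ⇒ x_1) ⇔ ((x_1 · x_1) ⇒ x_1)) ⇒ (((x_1 ⇔ x_2) ⇔ ((x_1 ⇔ x_1) · (x_2 · x_2))) · ((x_2 · x_1) ⇔ (x_2 · x_2))) = 2/3 ⇒ 2/3 = 1
(¬(x_1 ⇔ x_2) ⇒ ¬(x_1 ⇒ x_1)) ⇒ ((((x_2 ⇒ x_1) ⇒ x_1) ⇔ ((x_1 · x_1) ⇒ x_1)) ⇒ (((x_1 ⇔ x_2) ⇔ ((x_1 ⇔ x_1) · (x_2 · x_2))) · ((x_2 · x_1) ⇔ (x_2 · x_2)))) = 1 ⇒ 1 = 1

1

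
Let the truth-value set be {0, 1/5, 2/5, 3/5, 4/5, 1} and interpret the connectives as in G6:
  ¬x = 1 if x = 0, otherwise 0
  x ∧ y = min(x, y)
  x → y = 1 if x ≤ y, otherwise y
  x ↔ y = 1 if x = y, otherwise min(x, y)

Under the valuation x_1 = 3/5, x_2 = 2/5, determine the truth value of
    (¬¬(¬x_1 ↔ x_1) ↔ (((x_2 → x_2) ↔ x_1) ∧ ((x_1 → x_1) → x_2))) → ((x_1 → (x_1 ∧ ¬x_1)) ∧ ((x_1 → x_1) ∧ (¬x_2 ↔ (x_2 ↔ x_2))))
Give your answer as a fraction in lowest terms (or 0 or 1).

¬x_1 = ¬3/5 = 0
¬x_1 ↔ x_1 = 0 ↔ 3/5 = 0
¬(¬x_1 ↔ x_1) = ¬0 = 1
¬¬(¬x_1 ↔ x_1) = ¬1 = 0
x_2 → x_2 = 2/5 → 2/5 = 1
(x_2 → x_2) ↔ x_1 = 1 ↔ 3/5 = 3/5
x_1 → x_1 = 3/5 → 3/5 = 1
(x_1 → x_1) → x_2 = 1 → 2/5 = 2/5
((x_2 → x_2) ↔ x_1) ∧ ((x_1 → x_1) → x_2) = 3/5 ∧ 2/5 = 2/5
¬¬(¬x_1 ↔ x_1) ↔ (((x_2 → x_2) ↔ x_1) ∧ ((x_1 → x_1) → x_2)) = 0 ↔ 2/5 = 0
¬x_1 = ¬3/5 = 0
x_1 ∧ ¬x_1 = 3/5 ∧ 0 = 0
x_1 → (x_1 ∧ ¬x_1) = 3/5 → 0 = 0
x_1 → x_1 = 3/5 → 3/5 = 1
¬x_2 = ¬2/5 = 0
x_2 ↔ x_2 = 2/5 ↔ 2/5 = 1
¬x_2 ↔ (x_2 ↔ x_2) = 0 ↔ 1 = 0
(x_1 → x_1) ∧ (¬x_2 ↔ (x_2 ↔ x_2)) = 1 ∧ 0 = 0
(x_1 → (x_1 ∧ ¬x_1)) ∧ ((x_1 → x_1) ∧ (¬x_2 ↔ (x_2 ↔ x_2))) = 0 ∧ 0 = 0
(¬¬(¬x_1 ↔ x_1) ↔ (((x_2 → x_2) ↔ x_1) ∧ ((x_1 → x_1) → x_2))) → ((x_1 → (x_1 ∧ ¬x_1)) ∧ ((x_1 → x_1) ∧ (¬x_2 ↔ (x_2 ↔ x_2)))) = 0 → 0 = 1

1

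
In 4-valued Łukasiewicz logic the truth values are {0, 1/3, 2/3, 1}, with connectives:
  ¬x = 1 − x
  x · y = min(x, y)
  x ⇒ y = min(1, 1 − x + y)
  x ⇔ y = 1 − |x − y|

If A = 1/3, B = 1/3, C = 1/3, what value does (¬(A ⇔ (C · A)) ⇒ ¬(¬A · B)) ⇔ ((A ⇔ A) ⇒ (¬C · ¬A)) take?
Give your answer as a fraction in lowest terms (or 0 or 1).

C · A = 1/3 · 1/3 = 1/3
A ⇔ (C · A) = 1/3 ⇔ 1/3 = 1
¬(A ⇔ (C · A)) = ¬1 = 0
¬A = ¬1/3 = 2/3
¬A · B = 2/3 · 1/3 = 1/3
¬(¬A · B) = ¬1/3 = 2/3
¬(A ⇔ (C · A)) ⇒ ¬(¬A · B) = 0 ⇒ 2/3 = 1
A ⇔ A = 1/3 ⇔ 1/3 = 1
¬C = ¬1/3 = 2/3
¬A = ¬1/3 = 2/3
¬C · ¬A = 2/3 · 2/3 = 2/3
(A ⇔ A) ⇒ (¬C · ¬A) = 1 ⇒ 2/3 = 2/3
(¬(A ⇔ (C · A)) ⇒ ¬(¬A · B)) ⇔ ((A ⇔ A) ⇒ (¬C · ¬A)) = 1 ⇔ 2/3 = 2/3

2/3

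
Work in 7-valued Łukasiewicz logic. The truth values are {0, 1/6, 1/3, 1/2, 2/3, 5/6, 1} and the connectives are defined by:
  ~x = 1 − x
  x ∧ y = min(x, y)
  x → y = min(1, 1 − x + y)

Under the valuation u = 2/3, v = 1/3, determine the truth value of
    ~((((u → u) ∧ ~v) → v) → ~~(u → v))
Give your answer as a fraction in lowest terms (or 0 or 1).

0

u → u = 2/3 → 2/3 = 1
~v = ~1/3 = 2/3
(u → u) ∧ ~v = 1 ∧ 2/3 = 2/3
((u → u) ∧ ~v) → v = 2/3 → 1/3 = 2/3
u → v = 2/3 → 1/3 = 2/3
~(u → v) = ~2/3 = 1/3
~~(u → v) = ~1/3 = 2/3
(((u → u) ∧ ~v) → v) → ~~(u → v) = 2/3 → 2/3 = 1
~((((u → u) ∧ ~v) → v) → ~~(u → v)) = ~1 = 0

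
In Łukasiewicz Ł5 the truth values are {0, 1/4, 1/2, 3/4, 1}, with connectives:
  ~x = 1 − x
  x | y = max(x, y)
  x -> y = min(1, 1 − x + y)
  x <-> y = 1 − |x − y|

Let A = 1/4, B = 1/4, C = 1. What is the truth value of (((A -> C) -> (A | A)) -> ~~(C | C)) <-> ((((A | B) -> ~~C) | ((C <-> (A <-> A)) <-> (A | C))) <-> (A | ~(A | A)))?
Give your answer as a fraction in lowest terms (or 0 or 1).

A -> C = 1/4 -> 1 = 1
A | A = 1/4 | 1/4 = 1/4
(A -> C) -> (A | A) = 1 -> 1/4 = 1/4
C | C = 1 | 1 = 1
~(C | C) = ~1 = 0
~~(C | C) = ~0 = 1
((A -> C) -> (A | A)) -> ~~(C | C) = 1/4 -> 1 = 1
A | B = 1/4 | 1/4 = 1/4
~C = ~1 = 0
~~C = ~0 = 1
(A | B) -> ~~C = 1/4 -> 1 = 1
A <-> A = 1/4 <-> 1/4 = 1
C <-> (A <-> A) = 1 <-> 1 = 1
A | C = 1/4 | 1 = 1
(C <-> (A <-> A)) <-> (A | C) = 1 <-> 1 = 1
((A | B) -> ~~C) | ((C <-> (A <-> A)) <-> (A | C)) = 1 | 1 = 1
A | A = 1/4 | 1/4 = 1/4
~(A | A) = ~1/4 = 3/4
A | ~(A | A) = 1/4 | 3/4 = 3/4
(((A | B) -> ~~C) | ((C <-> (A <-> A)) <-> (A | C))) <-> (A | ~(A | A)) = 1 <-> 3/4 = 3/4
(((A -> C) -> (A | A)) -> ~~(C | C)) <-> ((((A | B) -> ~~C) | ((C <-> (A <-> A)) <-> (A | C))) <-> (A | ~(A | A))) = 1 <-> 3/4 = 3/4

3/4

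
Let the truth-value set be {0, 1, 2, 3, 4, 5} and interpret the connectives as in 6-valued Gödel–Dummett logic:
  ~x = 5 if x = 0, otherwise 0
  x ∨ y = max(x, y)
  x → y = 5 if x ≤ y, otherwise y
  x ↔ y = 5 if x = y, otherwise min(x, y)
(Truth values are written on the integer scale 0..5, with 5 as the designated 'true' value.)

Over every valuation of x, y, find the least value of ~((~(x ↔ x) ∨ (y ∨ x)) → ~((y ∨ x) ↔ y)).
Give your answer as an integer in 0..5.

Take x = 0, y = 0:
x ↔ x = 0 ↔ 0 = 5
~(x ↔ x) = ~5 = 0
y ∨ x = 0 ∨ 0 = 0
~(x ↔ x) ∨ (y ∨ x) = 0 ∨ 0 = 0
y ∨ x = 0 ∨ 0 = 0
(y ∨ x) ↔ y = 0 ↔ 0 = 5
~((y ∨ x) ↔ y) = ~5 = 0
(~(x ↔ x) ∨ (y ∨ x)) → ~((y ∨ x) ↔ y) = 0 → 0 = 5
~((~(x ↔ x) ∨ (y ∨ x)) → ~((y ∨ x) ↔ y)) = ~5 = 0
No assignment yields a value below 0, so this is the minimum.

0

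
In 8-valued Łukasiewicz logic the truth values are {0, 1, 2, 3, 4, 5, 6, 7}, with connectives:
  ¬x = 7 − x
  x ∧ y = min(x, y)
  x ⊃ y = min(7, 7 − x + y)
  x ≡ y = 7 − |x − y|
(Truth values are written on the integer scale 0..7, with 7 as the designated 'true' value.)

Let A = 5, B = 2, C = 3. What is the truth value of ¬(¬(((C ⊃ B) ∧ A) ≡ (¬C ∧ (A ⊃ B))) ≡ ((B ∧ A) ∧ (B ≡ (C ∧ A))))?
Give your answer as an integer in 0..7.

1

C ⊃ B = 3 ⊃ 2 = 6
(C ⊃ B) ∧ A = 6 ∧ 5 = 5
¬C = ¬3 = 4
A ⊃ B = 5 ⊃ 2 = 4
¬C ∧ (A ⊃ B) = 4 ∧ 4 = 4
((C ⊃ B) ∧ A) ≡ (¬C ∧ (A ⊃ B)) = 5 ≡ 4 = 6
¬(((C ⊃ B) ∧ A) ≡ (¬C ∧ (A ⊃ B))) = ¬6 = 1
B ∧ A = 2 ∧ 5 = 2
C ∧ A = 3 ∧ 5 = 3
B ≡ (C ∧ A) = 2 ≡ 3 = 6
(B ∧ A) ∧ (B ≡ (C ∧ A)) = 2 ∧ 6 = 2
¬(((C ⊃ B) ∧ A) ≡ (¬C ∧ (A ⊃ B))) ≡ ((B ∧ A) ∧ (B ≡ (C ∧ A))) = 1 ≡ 2 = 6
¬(¬(((C ⊃ B) ∧ A) ≡ (¬C ∧ (A ⊃ B))) ≡ ((B ∧ A) ∧ (B ≡ (C ∧ A)))) = ¬6 = 1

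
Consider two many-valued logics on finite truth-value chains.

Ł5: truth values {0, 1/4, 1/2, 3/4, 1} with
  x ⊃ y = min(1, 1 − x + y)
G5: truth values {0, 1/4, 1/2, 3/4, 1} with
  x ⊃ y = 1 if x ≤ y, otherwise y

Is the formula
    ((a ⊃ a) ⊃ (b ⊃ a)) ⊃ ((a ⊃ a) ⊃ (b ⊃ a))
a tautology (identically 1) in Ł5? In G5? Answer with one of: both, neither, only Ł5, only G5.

In Ł5: every assignment gives 1 — tautology.
In G5: every assignment gives 1 — tautology.

both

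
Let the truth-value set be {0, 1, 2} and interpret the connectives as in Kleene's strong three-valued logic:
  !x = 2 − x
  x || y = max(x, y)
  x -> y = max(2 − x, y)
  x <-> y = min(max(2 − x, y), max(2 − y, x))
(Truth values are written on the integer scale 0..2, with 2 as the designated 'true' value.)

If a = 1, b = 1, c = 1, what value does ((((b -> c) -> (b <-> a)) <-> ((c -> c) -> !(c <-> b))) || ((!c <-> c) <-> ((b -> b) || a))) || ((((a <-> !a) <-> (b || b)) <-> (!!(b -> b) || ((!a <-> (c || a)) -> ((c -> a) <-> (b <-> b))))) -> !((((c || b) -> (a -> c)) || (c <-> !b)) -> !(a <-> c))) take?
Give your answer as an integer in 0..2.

1

b -> c = 1 -> 1 = 1
b <-> a = 1 <-> 1 = 1
(b -> c) -> (b <-> a) = 1 -> 1 = 1
c -> c = 1 -> 1 = 1
c <-> b = 1 <-> 1 = 1
!(c <-> b) = !1 = 1
(c -> c) -> !(c <-> b) = 1 -> 1 = 1
((b -> c) -> (b <-> a)) <-> ((c -> c) -> !(c <-> b)) = 1 <-> 1 = 1
!c = !1 = 1
!c <-> c = 1 <-> 1 = 1
b -> b = 1 -> 1 = 1
(b -> b) || a = 1 || 1 = 1
(!c <-> c) <-> ((b -> b) || a) = 1 <-> 1 = 1
(((b -> c) -> (b <-> a)) <-> ((c -> c) -> !(c <-> b))) || ((!c <-> c) <-> ((b -> b) || a)) = 1 || 1 = 1
!a = !1 = 1
a <-> !a = 1 <-> 1 = 1
b || b = 1 || 1 = 1
(a <-> !a) <-> (b || b) = 1 <-> 1 = 1
b -> b = 1 -> 1 = 1
!(b -> b) = !1 = 1
!!(b -> b) = !1 = 1
!a = !1 = 1
c || a = 1 || 1 = 1
!a <-> (c || a) = 1 <-> 1 = 1
c -> a = 1 -> 1 = 1
b <-> b = 1 <-> 1 = 1
(c -> a) <-> (b <-> b) = 1 <-> 1 = 1
(!a <-> (c || a)) -> ((c -> a) <-> (b <-> b)) = 1 -> 1 = 1
!!(b -> b) || ((!a <-> (c || a)) -> ((c -> a) <-> (b <-> b))) = 1 || 1 = 1
((a <-> !a) <-> (b || b)) <-> (!!(b -> b) || ((!a <-> (c || a)) -> ((c -> a) <-> (b <-> b)))) = 1 <-> 1 = 1
c || b = 1 || 1 = 1
a -> c = 1 -> 1 = 1
(c || b) -> (a -> c) = 1 -> 1 = 1
!b = !1 = 1
c <-> !b = 1 <-> 1 = 1
((c || b) -> (a -> c)) || (c <-> !b) = 1 || 1 = 1
a <-> c = 1 <-> 1 = 1
!(a <-> c) = !1 = 1
(((c || b) -> (a -> c)) || (c <-> !b)) -> !(a <-> c) = 1 -> 1 = 1
!((((c || b) -> (a -> c)) || (c <-> !b)) -> !(a <-> c)) = !1 = 1
(((a <-> !a) <-> (b || b)) <-> (!!(b -> b) || ((!a <-> (c || a)) -> ((c -> a) <-> (b <-> b))))) -> !((((c || b) -> (a -> c)) || (c <-> !b)) -> !(a <-> c)) = 1 -> 1 = 1
((((b -> c) -> (b <-> a)) <-> ((c -> c) -> !(c <-> b))) || ((!c <-> c) <-> ((b -> b) || a))) || ((((a <-> !a) <-> (b || b)) <-> (!!(b -> b) || ((!a <-> (c || a)) -> ((c -> a) <-> (b <-> b))))) -> !((((c || b) -> (a -> c)) || (c <-> !b)) -> !(a <-> c))) = 1 || 1 = 1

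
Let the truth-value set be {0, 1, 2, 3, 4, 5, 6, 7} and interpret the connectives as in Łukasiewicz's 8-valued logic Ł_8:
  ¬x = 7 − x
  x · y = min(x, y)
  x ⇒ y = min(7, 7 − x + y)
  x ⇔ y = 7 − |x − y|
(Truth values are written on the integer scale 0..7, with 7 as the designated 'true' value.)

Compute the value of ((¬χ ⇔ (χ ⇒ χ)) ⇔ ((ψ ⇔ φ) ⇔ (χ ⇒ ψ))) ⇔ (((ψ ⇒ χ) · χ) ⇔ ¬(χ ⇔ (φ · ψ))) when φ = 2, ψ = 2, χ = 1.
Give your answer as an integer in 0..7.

¬χ = ¬1 = 6
χ ⇒ χ = 1 ⇒ 1 = 7
¬χ ⇔ (χ ⇒ χ) = 6 ⇔ 7 = 6
ψ ⇔ φ = 2 ⇔ 2 = 7
χ ⇒ ψ = 1 ⇒ 2 = 7
(ψ ⇔ φ) ⇔ (χ ⇒ ψ) = 7 ⇔ 7 = 7
(¬χ ⇔ (χ ⇒ χ)) ⇔ ((ψ ⇔ φ) ⇔ (χ ⇒ ψ)) = 6 ⇔ 7 = 6
ψ ⇒ χ = 2 ⇒ 1 = 6
(ψ ⇒ χ) · χ = 6 · 1 = 1
φ · ψ = 2 · 2 = 2
χ ⇔ (φ · ψ) = 1 ⇔ 2 = 6
¬(χ ⇔ (φ · ψ)) = ¬6 = 1
((ψ ⇒ χ) · χ) ⇔ ¬(χ ⇔ (φ · ψ)) = 1 ⇔ 1 = 7
((¬χ ⇔ (χ ⇒ χ)) ⇔ ((ψ ⇔ φ) ⇔ (χ ⇒ ψ))) ⇔ (((ψ ⇒ χ) · χ) ⇔ ¬(χ ⇔ (φ · ψ))) = 6 ⇔ 7 = 6

6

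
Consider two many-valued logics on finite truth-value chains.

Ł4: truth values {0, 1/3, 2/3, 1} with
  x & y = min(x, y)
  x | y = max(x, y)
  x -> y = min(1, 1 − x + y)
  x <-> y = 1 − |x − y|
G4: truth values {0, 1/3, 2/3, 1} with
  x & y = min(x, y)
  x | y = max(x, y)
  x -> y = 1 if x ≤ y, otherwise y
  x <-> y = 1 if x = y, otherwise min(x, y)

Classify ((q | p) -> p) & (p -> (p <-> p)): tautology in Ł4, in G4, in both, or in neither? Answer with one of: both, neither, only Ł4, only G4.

neither

In Ł4: at p = 0, q = 1/3 the value is 2/3 — not a tautology.
In G4: at p = 0, q = 1/3 the value is 0 — not a tautology.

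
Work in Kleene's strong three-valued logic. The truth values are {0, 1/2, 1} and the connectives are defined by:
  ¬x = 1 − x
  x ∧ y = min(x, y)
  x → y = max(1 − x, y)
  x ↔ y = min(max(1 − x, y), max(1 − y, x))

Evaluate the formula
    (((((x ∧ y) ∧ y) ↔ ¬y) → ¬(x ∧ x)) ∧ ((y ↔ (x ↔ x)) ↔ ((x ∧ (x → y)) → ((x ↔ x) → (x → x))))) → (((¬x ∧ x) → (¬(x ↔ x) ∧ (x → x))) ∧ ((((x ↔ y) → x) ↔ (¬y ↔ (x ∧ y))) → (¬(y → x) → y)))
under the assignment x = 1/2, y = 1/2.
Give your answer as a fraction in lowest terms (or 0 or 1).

1/2

x ∧ y = 1/2 ∧ 1/2 = 1/2
(x ∧ y) ∧ y = 1/2 ∧ 1/2 = 1/2
¬y = ¬1/2 = 1/2
((x ∧ y) ∧ y) ↔ ¬y = 1/2 ↔ 1/2 = 1/2
x ∧ x = 1/2 ∧ 1/2 = 1/2
¬(x ∧ x) = ¬1/2 = 1/2
(((x ∧ y) ∧ y) ↔ ¬y) → ¬(x ∧ x) = 1/2 → 1/2 = 1/2
x ↔ x = 1/2 ↔ 1/2 = 1/2
y ↔ (x ↔ x) = 1/2 ↔ 1/2 = 1/2
x → y = 1/2 → 1/2 = 1/2
x ∧ (x → y) = 1/2 ∧ 1/2 = 1/2
x ↔ x = 1/2 ↔ 1/2 = 1/2
x → x = 1/2 → 1/2 = 1/2
(x ↔ x) → (x → x) = 1/2 → 1/2 = 1/2
(x ∧ (x → y)) → ((x ↔ x) → (x → x)) = 1/2 → 1/2 = 1/2
(y ↔ (x ↔ x)) ↔ ((x ∧ (x → y)) → ((x ↔ x) → (x → x))) = 1/2 ↔ 1/2 = 1/2
((((x ∧ y) ∧ y) ↔ ¬y) → ¬(x ∧ x)) ∧ ((y ↔ (x ↔ x)) ↔ ((x ∧ (x → y)) → ((x ↔ x) → (x → x)))) = 1/2 ∧ 1/2 = 1/2
¬x = ¬1/2 = 1/2
¬x ∧ x = 1/2 ∧ 1/2 = 1/2
x ↔ x = 1/2 ↔ 1/2 = 1/2
¬(x ↔ x) = ¬1/2 = 1/2
x → x = 1/2 → 1/2 = 1/2
¬(x ↔ x) ∧ (x → x) = 1/2 ∧ 1/2 = 1/2
(¬x ∧ x) → (¬(x ↔ x) ∧ (x → x)) = 1/2 → 1/2 = 1/2
x ↔ y = 1/2 ↔ 1/2 = 1/2
(x ↔ y) → x = 1/2 → 1/2 = 1/2
¬y = ¬1/2 = 1/2
x ∧ y = 1/2 ∧ 1/2 = 1/2
¬y ↔ (x ∧ y) = 1/2 ↔ 1/2 = 1/2
((x ↔ y) → x) ↔ (¬y ↔ (x ∧ y)) = 1/2 ↔ 1/2 = 1/2
y → x = 1/2 → 1/2 = 1/2
¬(y → x) = ¬1/2 = 1/2
¬(y → x) → y = 1/2 → 1/2 = 1/2
(((x ↔ y) → x) ↔ (¬y ↔ (x ∧ y))) → (¬(y → x) → y) = 1/2 → 1/2 = 1/2
((¬x ∧ x) → (¬(x ↔ x) ∧ (x → x))) ∧ ((((x ↔ y) → x) ↔ (¬y ↔ (x ∧ y))) → (¬(y → x) → y)) = 1/2 ∧ 1/2 = 1/2
(((((x ∧ y) ∧ y) ↔ ¬y) → ¬(x ∧ x)) ∧ ((y ↔ (x ↔ x)) ↔ ((x ∧ (x → y)) → ((x ↔ x) → (x → x))))) → (((¬x ∧ x) → (¬(x ↔ x) ∧ (x → x))) ∧ ((((x ↔ y) → x) ↔ (¬y ↔ (x ∧ y))) → (¬(y → x) → y))) = 1/2 → 1/2 = 1/2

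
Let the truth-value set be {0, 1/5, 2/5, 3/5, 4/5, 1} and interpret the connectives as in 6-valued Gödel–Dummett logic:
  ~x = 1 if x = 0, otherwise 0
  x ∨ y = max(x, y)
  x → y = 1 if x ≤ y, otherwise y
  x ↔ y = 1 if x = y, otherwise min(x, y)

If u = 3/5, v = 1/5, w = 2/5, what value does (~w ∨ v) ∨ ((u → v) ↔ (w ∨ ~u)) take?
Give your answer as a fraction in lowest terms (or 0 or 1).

1/5

~w = ~2/5 = 0
~w ∨ v = 0 ∨ 1/5 = 1/5
u → v = 3/5 → 1/5 = 1/5
~u = ~3/5 = 0
w ∨ ~u = 2/5 ∨ 0 = 2/5
(u → v) ↔ (w ∨ ~u) = 1/5 ↔ 2/5 = 1/5
(~w ∨ v) ∨ ((u → v) ↔ (w ∨ ~u)) = 1/5 ∨ 1/5 = 1/5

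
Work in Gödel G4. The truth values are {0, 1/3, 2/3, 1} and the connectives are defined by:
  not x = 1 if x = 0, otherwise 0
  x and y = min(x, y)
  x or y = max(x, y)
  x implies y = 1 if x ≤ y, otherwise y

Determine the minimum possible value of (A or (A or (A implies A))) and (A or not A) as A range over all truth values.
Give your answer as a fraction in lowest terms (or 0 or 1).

Take A = 1/3:
A implies A = 1/3 implies 1/3 = 1
A or (A implies A) = 1/3 or 1 = 1
A or (A or (A implies A)) = 1/3 or 1 = 1
not A = not 1/3 = 0
A or not A = 1/3 or 0 = 1/3
(A or (A or (A implies A))) and (A or not A) = 1 and 1/3 = 1/3
No assignment yields a value below 1/3, so this is the minimum.

1/3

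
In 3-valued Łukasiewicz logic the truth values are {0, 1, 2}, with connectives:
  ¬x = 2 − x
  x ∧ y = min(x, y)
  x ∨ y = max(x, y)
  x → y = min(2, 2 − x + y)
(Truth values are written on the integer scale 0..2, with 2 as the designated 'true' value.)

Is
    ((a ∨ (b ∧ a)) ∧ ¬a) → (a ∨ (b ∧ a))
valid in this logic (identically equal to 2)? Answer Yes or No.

Yes

a = 0, b = 0 ↦ 2
a = 0, b = 1 ↦ 2
a = 0, b = 2 ↦ 2
a = 1, b = 0 ↦ 2
a = 1, b = 1 ↦ 2
a = 1, b = 2 ↦ 2
a = 2, b = 0 ↦ 2
a = 2, b = 1 ↦ 2
a = 2, b = 2 ↦ 2
Every assignment gives a value ≥ 2.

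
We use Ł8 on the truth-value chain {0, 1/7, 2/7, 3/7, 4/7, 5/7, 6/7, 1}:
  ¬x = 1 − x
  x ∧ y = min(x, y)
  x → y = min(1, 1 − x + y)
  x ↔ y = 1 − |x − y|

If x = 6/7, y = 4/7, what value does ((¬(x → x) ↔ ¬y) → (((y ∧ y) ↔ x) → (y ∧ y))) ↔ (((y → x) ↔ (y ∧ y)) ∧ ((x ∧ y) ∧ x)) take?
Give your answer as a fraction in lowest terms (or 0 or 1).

4/7

x → x = 6/7 → 6/7 = 1
¬(x → x) = ¬1 = 0
¬y = ¬4/7 = 3/7
¬(x → x) ↔ ¬y = 0 ↔ 3/7 = 4/7
y ∧ y = 4/7 ∧ 4/7 = 4/7
(y ∧ y) ↔ x = 4/7 ↔ 6/7 = 5/7
y ∧ y = 4/7 ∧ 4/7 = 4/7
((y ∧ y) ↔ x) → (y ∧ y) = 5/7 → 4/7 = 6/7
(¬(x → x) ↔ ¬y) → (((y ∧ y) ↔ x) → (y ∧ y)) = 4/7 → 6/7 = 1
y → x = 4/7 → 6/7 = 1
y ∧ y = 4/7 ∧ 4/7 = 4/7
(y → x) ↔ (y ∧ y) = 1 ↔ 4/7 = 4/7
x ∧ y = 6/7 ∧ 4/7 = 4/7
(x ∧ y) ∧ x = 4/7 ∧ 6/7 = 4/7
((y → x) ↔ (y ∧ y)) ∧ ((x ∧ y) ∧ x) = 4/7 ∧ 4/7 = 4/7
((¬(x → x) ↔ ¬y) → (((y ∧ y) ↔ x) → (y ∧ y))) ↔ (((y → x) ↔ (y ∧ y)) ∧ ((x ∧ y) ∧ x)) = 1 ↔ 4/7 = 4/7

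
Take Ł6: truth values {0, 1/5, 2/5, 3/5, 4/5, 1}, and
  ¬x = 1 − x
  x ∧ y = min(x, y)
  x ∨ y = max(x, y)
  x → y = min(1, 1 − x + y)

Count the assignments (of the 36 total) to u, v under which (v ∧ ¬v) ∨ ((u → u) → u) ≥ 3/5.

18

value 1: 6 assignments (counts)
value 4/5: 6 assignments (counts)
value 3/5: 6 assignments (counts)
value 2/5: 10 assignments
value 1/5: 6 assignments
value 0: 2 assignments
So 18 of the 36 assignments meet the threshold.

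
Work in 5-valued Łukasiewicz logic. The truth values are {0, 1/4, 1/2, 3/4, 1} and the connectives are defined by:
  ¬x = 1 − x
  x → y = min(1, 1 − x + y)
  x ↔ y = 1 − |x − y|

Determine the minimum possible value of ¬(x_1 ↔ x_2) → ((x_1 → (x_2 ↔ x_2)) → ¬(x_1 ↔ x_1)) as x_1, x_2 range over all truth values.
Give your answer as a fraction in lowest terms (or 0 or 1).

Take x_1 = 0, x_2 = 1:
x_1 ↔ x_2 = 0 ↔ 1 = 0
¬(x_1 ↔ x_2) = ¬0 = 1
x_2 ↔ x_2 = 1 ↔ 1 = 1
x_1 → (x_2 ↔ x_2) = 0 → 1 = 1
x_1 ↔ x_1 = 0 ↔ 0 = 1
¬(x_1 ↔ x_1) = ¬1 = 0
(x_1 → (x_2 ↔ x_2)) → ¬(x_1 ↔ x_1) = 1 → 0 = 0
¬(x_1 ↔ x_2) → ((x_1 → (x_2 ↔ x_2)) → ¬(x_1 ↔ x_1)) = 1 → 0 = 0
No assignment yields a value below 0, so this is the minimum.

0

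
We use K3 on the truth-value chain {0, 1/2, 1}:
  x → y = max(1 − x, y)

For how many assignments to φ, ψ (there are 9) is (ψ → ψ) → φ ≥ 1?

φ = 0, ψ = 0 ↦ 0  <
φ = 0, ψ = 1/2 ↦ 1/2  <
φ = 0, ψ = 1 ↦ 0  <
φ = 1/2, ψ = 0 ↦ 1/2  <
φ = 1/2, ψ = 1/2 ↦ 1/2  <
φ = 1/2, ψ = 1 ↦ 1/2  <
φ = 1, ψ = 0 ↦ 1  ≥
φ = 1, ψ = 1/2 ↦ 1  ≥
φ = 1, ψ = 1 ↦ 1  ≥
So 3 of the 9 assignments meet the threshold.

3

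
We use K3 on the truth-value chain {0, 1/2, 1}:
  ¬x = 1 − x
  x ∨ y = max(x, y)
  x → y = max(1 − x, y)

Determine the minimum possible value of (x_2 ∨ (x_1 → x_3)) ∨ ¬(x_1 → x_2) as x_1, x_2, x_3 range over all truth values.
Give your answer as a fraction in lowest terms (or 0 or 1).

Take x_1 = 1/2, x_2 = 0, x_3 = 0:
x_1 → x_3 = 1/2 → 0 = 1/2
x_2 ∨ (x_1 → x_3) = 0 ∨ 1/2 = 1/2
x_1 → x_2 = 1/2 → 0 = 1/2
¬(x_1 → x_2) = ¬1/2 = 1/2
(x_2 ∨ (x_1 → x_3)) ∨ ¬(x_1 → x_2) = 1/2 ∨ 1/2 = 1/2
No assignment yields a value below 1/2, so this is the minimum.

1/2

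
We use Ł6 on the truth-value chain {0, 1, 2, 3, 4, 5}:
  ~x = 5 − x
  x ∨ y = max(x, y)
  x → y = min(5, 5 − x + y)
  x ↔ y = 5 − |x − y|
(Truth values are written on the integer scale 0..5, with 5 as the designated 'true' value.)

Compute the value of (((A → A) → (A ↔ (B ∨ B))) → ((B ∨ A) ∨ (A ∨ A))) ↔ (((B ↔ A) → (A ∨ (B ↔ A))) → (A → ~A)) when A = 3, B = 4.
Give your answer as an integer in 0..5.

A → A = 3 → 3 = 5
B ∨ B = 4 ∨ 4 = 4
A ↔ (B ∨ B) = 3 ↔ 4 = 4
(A → A) → (A ↔ (B ∨ B)) = 5 → 4 = 4
B ∨ A = 4 ∨ 3 = 4
A ∨ A = 3 ∨ 3 = 3
(B ∨ A) ∨ (A ∨ A) = 4 ∨ 3 = 4
((A → A) → (A ↔ (B ∨ B))) → ((B ∨ A) ∨ (A ∨ A)) = 4 → 4 = 5
B ↔ A = 4 ↔ 3 = 4
B ↔ A = 4 ↔ 3 = 4
A ∨ (B ↔ A) = 3 ∨ 4 = 4
(B ↔ A) → (A ∨ (B ↔ A)) = 4 → 4 = 5
~A = ~3 = 2
A → ~A = 3 → 2 = 4
((B ↔ A) → (A ∨ (B ↔ A))) → (A → ~A) = 5 → 4 = 4
(((A → A) → (A ↔ (B ∨ B))) → ((B ∨ A) ∨ (A ∨ A))) ↔ (((B ↔ A) → (A ∨ (B ↔ A))) → (A → ~A)) = 5 ↔ 4 = 4

4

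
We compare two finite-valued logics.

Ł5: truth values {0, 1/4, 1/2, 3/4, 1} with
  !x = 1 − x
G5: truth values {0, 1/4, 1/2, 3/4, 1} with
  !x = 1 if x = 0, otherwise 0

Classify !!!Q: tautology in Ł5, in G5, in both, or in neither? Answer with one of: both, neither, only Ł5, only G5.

In Ł5: at Q = 1/4 the value is 3/4 — not a tautology.
In G5: at Q = 1/4 the value is 0 — not a tautology.

neither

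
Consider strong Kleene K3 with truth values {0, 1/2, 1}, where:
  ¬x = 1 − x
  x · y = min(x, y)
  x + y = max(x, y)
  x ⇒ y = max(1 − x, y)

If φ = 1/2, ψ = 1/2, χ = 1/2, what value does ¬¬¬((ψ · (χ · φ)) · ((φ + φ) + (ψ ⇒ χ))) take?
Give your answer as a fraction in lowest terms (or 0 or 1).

1/2

χ · φ = 1/2 · 1/2 = 1/2
ψ · (χ · φ) = 1/2 · 1/2 = 1/2
φ + φ = 1/2 + 1/2 = 1/2
ψ ⇒ χ = 1/2 ⇒ 1/2 = 1/2
(φ + φ) + (ψ ⇒ χ) = 1/2 + 1/2 = 1/2
(ψ · (χ · φ)) · ((φ + φ) + (ψ ⇒ χ)) = 1/2 · 1/2 = 1/2
¬((ψ · (χ · φ)) · ((φ + φ) + (ψ ⇒ χ))) = ¬1/2 = 1/2
¬¬((ψ · (χ · φ)) · ((φ + φ) + (ψ ⇒ χ))) = ¬1/2 = 1/2
¬¬¬((ψ · (χ · φ)) · ((φ + φ) + (ψ ⇒ χ))) = ¬1/2 = 1/2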